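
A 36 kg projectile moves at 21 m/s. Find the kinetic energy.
KE = ½mv² = ½(36)(21)² = 7938.0 J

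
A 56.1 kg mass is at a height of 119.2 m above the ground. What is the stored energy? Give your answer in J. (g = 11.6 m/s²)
PE = mgh = (56.1)(11.6)(119.2) = 77570 J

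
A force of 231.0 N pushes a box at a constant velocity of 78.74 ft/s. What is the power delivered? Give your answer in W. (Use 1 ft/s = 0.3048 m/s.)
Convert to SI: F = 231.0 N, v = 24.0 m/s
P = Fv = (231.0)(24.0) = 5544 W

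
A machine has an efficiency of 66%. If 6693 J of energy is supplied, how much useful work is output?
W_out = η·W_in = 0.66·6693 = 4417.38 J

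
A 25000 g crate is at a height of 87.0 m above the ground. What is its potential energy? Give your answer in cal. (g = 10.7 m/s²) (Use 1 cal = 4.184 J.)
Convert to SI: m = 25.0 kg, h = 87.0 m
PE = mgh = (25.0)(10.7)(87.0) = 23272.5 J = 5562 cal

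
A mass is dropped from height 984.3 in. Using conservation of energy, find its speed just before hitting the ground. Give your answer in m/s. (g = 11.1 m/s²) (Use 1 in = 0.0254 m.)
Convert to SI: h = 25.0012 m
mgh = ½mv² ⇒ v = √(2gh) = √(2·11.1·25.0012) = 23.56 m/s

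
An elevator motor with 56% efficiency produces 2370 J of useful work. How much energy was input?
W_in = W_out/η = 2370/0.56 = 4232 J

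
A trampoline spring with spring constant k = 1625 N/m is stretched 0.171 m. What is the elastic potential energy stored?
PE = ½kx² = ½(1625)(0.171)² = 23.76 J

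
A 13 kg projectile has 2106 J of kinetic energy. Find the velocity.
v = √(2·KE/m) = √(2·2106/13) = 18.0 m/s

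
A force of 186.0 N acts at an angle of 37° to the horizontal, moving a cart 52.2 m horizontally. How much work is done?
W = F·d·cosθ = (186.0)(52.2)cos(37°) = 7754 J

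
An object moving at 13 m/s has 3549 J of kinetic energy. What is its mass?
m = 2·KE/v² = 2·3549/(13)² = 42.0 kg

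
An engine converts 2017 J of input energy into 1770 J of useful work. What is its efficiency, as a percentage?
η = W_out/W_in = 1770/2017 = 87.75%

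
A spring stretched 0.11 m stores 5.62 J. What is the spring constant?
k = 2·PE/x² = 2·5.62/(0.11)² = 928.9 N/m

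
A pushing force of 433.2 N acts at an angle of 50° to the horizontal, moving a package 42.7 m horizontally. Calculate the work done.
W = F·d·cosθ = (433.2)(42.7)cos(50°) = 11890 J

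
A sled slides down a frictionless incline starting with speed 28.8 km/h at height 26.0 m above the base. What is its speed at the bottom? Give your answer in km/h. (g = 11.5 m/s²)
Convert to SI: v₀ = 8.0 m/s, h = 26.0 m
½mv₀² + mgh = ½mv² ⇒ v = √(v₀² + 2gh) = √(8.0² + 2·11.5·26.0) = 25.7294 m/s = 92.63 km/h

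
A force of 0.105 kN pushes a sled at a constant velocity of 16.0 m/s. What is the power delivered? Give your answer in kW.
Convert to SI: F = 105.0 N, v = 16.0 m/s
P = Fv = (105.0)(16.0) = 1680.0 W = 1.68 kW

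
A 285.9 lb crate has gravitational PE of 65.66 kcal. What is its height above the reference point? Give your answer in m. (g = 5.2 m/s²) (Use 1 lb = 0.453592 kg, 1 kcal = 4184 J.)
Convert to SI: m = 129.682 kg, PE = 274721 J
h = PE/(mg) = 274721/(129.682·5.2) = 407.4 m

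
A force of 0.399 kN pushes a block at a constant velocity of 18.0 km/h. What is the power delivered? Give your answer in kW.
Convert to SI: F = 399.0 N, v = 5.0 m/s
P = Fv = (399.0)(5.0) = 1995.0 W = 1.995 kW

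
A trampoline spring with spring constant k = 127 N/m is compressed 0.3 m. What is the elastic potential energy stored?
PE = ½kx² = ½(127)(0.3)² = 5.715 J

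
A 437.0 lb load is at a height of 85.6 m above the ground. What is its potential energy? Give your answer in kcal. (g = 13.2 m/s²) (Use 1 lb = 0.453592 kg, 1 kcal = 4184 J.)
Convert to SI: m = 198.22 kg, h = 85.6 m
PE = mgh = (198.22)(13.2)(85.6) = 223972 J = 53.53 kcal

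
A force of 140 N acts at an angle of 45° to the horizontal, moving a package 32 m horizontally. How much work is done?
W = F·d·cosθ = (140)(32)cos(45°) = 3168 J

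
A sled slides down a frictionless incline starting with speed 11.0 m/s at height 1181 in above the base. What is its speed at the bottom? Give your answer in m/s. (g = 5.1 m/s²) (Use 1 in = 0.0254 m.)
Convert to SI: v₀ = 11.0 m/s, h = 29.9974 m
½mv₀² + mgh = ½mv² ⇒ v = √(v₀² + 2gh) = √(11.0² + 2·5.1·29.9974) = 20.66 m/s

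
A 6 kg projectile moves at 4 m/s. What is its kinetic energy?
KE = ½mv² = ½(6)(4)² = 48.0 J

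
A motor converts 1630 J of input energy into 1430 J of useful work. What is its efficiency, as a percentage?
η = W_out/W_in = 1430/1630 = 87.73%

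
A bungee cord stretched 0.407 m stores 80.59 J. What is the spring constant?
k = 2·PE/x² = 2·80.59/(0.407)² = 973.0 N/m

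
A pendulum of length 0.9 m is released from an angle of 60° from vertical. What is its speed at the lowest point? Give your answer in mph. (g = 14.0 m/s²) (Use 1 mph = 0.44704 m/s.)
h = L(1 − cosθ) = 0.9(1 − cos60°) = 0.45 m
v = √(2gh) = √(2·14.0·0.45) = 3.54965 m/s = 7.94 mph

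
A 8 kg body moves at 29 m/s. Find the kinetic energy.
KE = ½mv² = ½(8)(29)² = 3364.0 J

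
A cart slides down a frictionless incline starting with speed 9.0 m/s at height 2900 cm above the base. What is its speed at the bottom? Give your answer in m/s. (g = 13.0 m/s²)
Convert to SI: v₀ = 9.0 m/s, h = 29.0 m
½mv₀² + mgh = ½mv² ⇒ v = √(v₀² + 2gh) = √(9.0² + 2·13.0·29.0) = 28.9 m/s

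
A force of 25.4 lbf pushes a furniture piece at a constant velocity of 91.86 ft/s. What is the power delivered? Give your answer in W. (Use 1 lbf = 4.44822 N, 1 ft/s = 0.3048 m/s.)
Convert to SI: F = 112.985 N, v = 27.9989 m/s
P = Fv = (112.985)(27.9989) = 3163 W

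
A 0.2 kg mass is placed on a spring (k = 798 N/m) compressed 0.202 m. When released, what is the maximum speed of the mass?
½kx² = ½mv² ⇒ v = x√(k/m) = (0.202)√(798/0.2) = 12.76 m/s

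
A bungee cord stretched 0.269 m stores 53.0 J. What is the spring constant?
k = 2·PE/x² = 2·53.0/(0.269)² = 1465 N/m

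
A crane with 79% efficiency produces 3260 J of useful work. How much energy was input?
W_in = W_out/η = 3260/0.79 = 4127 J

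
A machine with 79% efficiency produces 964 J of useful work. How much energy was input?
W_in = W_out/η = 964/0.79 = 1220 J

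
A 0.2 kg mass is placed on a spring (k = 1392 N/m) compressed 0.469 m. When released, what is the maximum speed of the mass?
½kx² = ½mv² ⇒ v = x√(k/m) = (0.469)√(1392/0.2) = 39.13 m/s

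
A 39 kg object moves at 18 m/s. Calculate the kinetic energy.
KE = ½mv² = ½(39)(18)² = 6318.0 J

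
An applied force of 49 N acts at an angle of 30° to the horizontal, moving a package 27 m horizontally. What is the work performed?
W = F·d·cosθ = (49)(27)cos(30°) = 1146 J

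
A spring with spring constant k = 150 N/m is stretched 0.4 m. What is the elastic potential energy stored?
PE = ½kx² = ½(150)(0.4)² = 12.0 J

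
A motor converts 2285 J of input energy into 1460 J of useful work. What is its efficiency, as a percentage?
η = W_out/W_in = 1460/2285 = 63.89%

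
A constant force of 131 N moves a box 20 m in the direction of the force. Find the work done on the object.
W = F·d = (131)(20) = 2620 J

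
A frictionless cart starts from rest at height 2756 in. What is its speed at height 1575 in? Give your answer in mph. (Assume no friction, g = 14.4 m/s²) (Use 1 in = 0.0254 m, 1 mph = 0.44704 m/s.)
Convert to SI: h₁−h₂ = 29.9974 m
mgh₁ = mgh₂ + ½mv² ⇒ v = √(2g(h₁−h₂)) = √(2·14.4·29.9974) = 29.3926 m/s = 65.75 mph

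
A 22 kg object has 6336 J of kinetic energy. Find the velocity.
v = √(2·KE/m) = √(2·6336/22) = 24.0 m/s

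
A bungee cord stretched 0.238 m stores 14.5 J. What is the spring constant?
k = 2·PE/x² = 2·14.5/(0.238)² = 512.0 N/m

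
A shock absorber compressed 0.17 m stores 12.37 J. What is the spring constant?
k = 2·PE/x² = 2·12.37/(0.17)² = 856.1 N/m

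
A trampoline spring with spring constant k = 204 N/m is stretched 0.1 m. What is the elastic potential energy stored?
PE = ½kx² = ½(204)(0.1)² = 1.02 J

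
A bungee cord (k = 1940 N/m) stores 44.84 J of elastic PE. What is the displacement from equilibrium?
x = √(2·PE/k) = √(2·44.84/1940) = 0.215 m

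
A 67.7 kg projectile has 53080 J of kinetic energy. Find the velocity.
v = √(2·KE/m) = √(2·53080/67.7) = 39.6 m/s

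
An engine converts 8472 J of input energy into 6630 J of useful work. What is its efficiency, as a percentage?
η = W_out/W_in = 6630/8472 = 78.26%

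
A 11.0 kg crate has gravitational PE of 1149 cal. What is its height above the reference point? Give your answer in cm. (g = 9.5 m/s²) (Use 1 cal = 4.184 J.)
Convert to SI: m = 11.0 kg, PE = 4807.42 J
h = PE/(mg) = 4807.42/(11.0·9.5) = 46.004 m = 4600 cm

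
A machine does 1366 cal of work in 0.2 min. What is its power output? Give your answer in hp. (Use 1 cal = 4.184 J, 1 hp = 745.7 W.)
Convert to SI: W = 5715.34 J, t = 12.0 s
P = W/t = 5715.34/12.0 = 476.279 W = 0.6387 hp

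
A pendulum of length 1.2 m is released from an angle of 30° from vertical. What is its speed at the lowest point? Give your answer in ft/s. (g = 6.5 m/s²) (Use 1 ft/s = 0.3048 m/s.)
h = L(1 − cosθ) = 1.2(1 − cos30°) = 0.16077 m
v = √(2gh) = √(2·6.5·0.16077) = 1.44568 m/s = 4.743 ft/s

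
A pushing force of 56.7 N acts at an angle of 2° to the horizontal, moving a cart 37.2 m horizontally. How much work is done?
W = F·d·cosθ = (56.7)(37.2)cos(2°) = 2108 J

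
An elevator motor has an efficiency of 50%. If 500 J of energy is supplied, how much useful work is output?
W_out = η·W_in = 0.5·500 = 250.0 J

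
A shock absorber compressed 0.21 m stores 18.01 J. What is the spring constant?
k = 2·PE/x² = 2·18.01/(0.21)² = 816.8 N/m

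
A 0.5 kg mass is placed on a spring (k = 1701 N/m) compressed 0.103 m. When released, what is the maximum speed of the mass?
½kx² = ½mv² ⇒ v = x√(k/m) = (0.103)√(1701/0.5) = 6.008 m/s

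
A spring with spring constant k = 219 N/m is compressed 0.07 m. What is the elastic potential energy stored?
PE = ½kx² = ½(219)(0.07)² = 0.5366 J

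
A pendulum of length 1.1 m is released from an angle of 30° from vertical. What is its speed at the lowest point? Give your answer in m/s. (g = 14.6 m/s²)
h = L(1 − cosθ) = 1.1(1 − cos30°) = 0.147372 m
v = √(2gh) = √(2·14.6·0.147372) = 2.074 m/s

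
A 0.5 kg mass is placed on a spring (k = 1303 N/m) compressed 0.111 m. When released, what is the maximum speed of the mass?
½kx² = ½mv² ⇒ v = x√(k/m) = (0.111)√(1303/0.5) = 5.666 m/s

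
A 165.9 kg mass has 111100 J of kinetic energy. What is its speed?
v = √(2·KE/m) = √(2·111100/165.9) = 36.6 m/s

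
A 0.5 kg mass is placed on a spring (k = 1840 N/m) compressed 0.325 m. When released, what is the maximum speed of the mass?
½kx² = ½mv² ⇒ v = x√(k/m) = (0.325)√(1840/0.5) = 19.72 m/s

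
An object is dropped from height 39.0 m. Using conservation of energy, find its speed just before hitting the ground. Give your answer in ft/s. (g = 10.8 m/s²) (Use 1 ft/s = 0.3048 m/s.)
mgh = ½mv² ⇒ v = √(2gh) = √(2·10.8·39.0) = 29.0241 m/s = 95.22 ft/s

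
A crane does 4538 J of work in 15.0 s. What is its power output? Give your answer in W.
P = W/t = 4538.0/15.0 = 302.5 W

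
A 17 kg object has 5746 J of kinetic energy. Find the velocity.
v = √(2·KE/m) = √(2·5746/17) = 26.0 m/s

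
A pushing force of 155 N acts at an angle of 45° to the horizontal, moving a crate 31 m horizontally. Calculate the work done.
W = F·d·cosθ = (155)(31)cos(45°) = 3398 J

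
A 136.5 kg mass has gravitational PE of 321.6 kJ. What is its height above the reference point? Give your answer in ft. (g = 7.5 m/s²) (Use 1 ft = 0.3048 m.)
Convert to SI: m = 136.5 kg, PE = 321600 J
h = PE/(mg) = 321600/(136.5·7.5) = 314.139 m = 1031 ft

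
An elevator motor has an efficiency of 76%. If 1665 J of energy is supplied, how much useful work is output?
W_out = η·W_in = 0.76·1665 = 1265.4 J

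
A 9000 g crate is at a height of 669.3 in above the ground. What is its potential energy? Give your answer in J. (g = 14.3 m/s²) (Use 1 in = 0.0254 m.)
Convert to SI: m = 9.0 kg, h = 17.0002 m
PE = mgh = (9.0)(14.3)(17.0002) = 2188 J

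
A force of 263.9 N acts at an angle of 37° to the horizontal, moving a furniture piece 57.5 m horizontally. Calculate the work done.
W = F·d·cosθ = (263.9)(57.5)cos(37°) = 12120 J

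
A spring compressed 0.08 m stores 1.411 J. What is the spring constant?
k = 2·PE/x² = 2·1.411/(0.08)² = 440.9 N/m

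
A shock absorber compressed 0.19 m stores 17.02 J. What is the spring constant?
k = 2·PE/x² = 2·17.02/(0.19)² = 942.9 N/m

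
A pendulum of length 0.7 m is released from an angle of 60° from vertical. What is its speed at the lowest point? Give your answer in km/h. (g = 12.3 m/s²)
h = L(1 − cosθ) = 0.7(1 − cos60°) = 0.35 m
v = √(2gh) = √(2·12.3·0.35) = 2.93428 m/s = 10.56 km/h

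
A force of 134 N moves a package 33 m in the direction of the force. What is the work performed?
W = F·d = (134)(33) = 4422 J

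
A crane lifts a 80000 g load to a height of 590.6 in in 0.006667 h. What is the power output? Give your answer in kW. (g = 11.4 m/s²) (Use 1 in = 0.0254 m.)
Convert to SI: m = 80.0 kg, h = 15.0012 m, t = 24.0012 s
P = mgh/t = (80.0)(11.4)(15.0012)/24.0012 = 570.019 W = 0.57 kW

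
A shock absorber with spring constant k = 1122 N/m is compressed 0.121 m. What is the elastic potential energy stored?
PE = ½kx² = ½(1122)(0.121)² = 8.214 J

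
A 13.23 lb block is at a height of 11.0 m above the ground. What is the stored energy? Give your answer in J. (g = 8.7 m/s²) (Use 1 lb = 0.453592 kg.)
Convert to SI: m = 6.00102 kg, h = 11.0 m
PE = mgh = (6.00102)(8.7)(11.0) = 574.3 J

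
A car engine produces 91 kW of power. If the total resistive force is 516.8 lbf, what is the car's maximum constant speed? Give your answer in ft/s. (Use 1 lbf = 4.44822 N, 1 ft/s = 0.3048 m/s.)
Convert to SI: F = 2298.84 N
P = Fv ⇒ v = P/F = 91000 W/2298.84 N = 39.5852 m/s = 129.9 ft/s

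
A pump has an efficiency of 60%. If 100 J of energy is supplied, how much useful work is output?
W_out = η·W_in = 0.6·100 = 60.0 J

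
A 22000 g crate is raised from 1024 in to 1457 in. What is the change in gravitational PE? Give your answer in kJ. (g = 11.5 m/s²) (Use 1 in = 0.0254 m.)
Convert to SI: m = 22.0 kg, Δh = 10.9982 m
ΔPE = mgΔh = (22.0)(11.5)(10.9982) = 2782.54 J = 2.783 kJ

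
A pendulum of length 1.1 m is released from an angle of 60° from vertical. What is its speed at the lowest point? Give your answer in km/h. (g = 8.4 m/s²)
h = L(1 − cosθ) = 1.1(1 − cos60°) = 0.55 m
v = √(2gh) = √(2·8.4·0.55) = 3.03974 m/s = 10.94 km/h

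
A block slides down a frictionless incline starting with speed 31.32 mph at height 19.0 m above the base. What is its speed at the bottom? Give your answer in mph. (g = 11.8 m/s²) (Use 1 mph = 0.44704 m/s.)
Convert to SI: v₀ = 14.0013 m/s, h = 19.0 m
½mv₀² + mgh = ½mv² ⇒ v = √(v₀² + 2gh) = √(14.0013² + 2·11.8·19.0) = 25.3857 m/s = 56.79 mph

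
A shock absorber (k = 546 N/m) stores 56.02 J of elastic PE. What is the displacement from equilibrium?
x = √(2·PE/k) = √(2·56.02/546) = 0.453 m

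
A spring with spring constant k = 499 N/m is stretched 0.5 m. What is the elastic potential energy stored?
PE = ½kx² = ½(499)(0.5)² = 62.38 J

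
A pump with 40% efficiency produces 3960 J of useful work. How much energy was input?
W_in = W_out/η = 3960/0.4 = 9900 J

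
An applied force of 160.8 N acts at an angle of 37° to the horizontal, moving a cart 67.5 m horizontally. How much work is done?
W = F·d·cosθ = (160.8)(67.5)cos(37°) = 8668 J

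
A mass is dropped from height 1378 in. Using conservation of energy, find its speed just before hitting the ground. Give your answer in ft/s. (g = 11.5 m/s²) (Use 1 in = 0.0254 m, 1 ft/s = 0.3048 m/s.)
Convert to SI: h = 35.0012 m
mgh = ½mv² ⇒ v = √(2gh) = √(2·11.5·35.0012) = 28.373 m/s = 93.09 ft/s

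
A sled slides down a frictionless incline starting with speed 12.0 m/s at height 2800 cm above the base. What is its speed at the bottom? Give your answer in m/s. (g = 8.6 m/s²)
Convert to SI: v₀ = 12.0 m/s, h = 28.0 m
½mv₀² + mgh = ½mv² ⇒ v = √(v₀² + 2gh) = √(12.0² + 2·8.6·28.0) = 25.01 m/s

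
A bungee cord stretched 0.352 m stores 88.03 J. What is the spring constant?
k = 2·PE/x² = 2·88.03/(0.352)² = 1421 N/m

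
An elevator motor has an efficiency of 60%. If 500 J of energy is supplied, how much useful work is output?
W_out = η·W_in = 0.6·500 = 300.0 J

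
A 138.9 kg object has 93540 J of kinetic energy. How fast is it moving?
v = √(2·KE/m) = √(2·93540/138.9) = 36.7 m/s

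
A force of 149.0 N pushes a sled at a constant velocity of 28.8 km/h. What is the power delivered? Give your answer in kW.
Convert to SI: F = 149.0 N, v = 8.0 m/s
P = Fv = (149.0)(8.0) = 1192.0 W = 1.192 kW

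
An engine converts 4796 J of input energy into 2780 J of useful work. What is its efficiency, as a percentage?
η = W_out/W_in = 2780/4796 = 57.96%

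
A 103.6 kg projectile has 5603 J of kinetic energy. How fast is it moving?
v = √(2·KE/m) = √(2·5603/103.6) = 10.4 m/s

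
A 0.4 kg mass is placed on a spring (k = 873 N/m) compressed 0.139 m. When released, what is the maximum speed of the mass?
½kx² = ½mv² ⇒ v = x√(k/m) = (0.139)√(873/0.4) = 6.494 m/s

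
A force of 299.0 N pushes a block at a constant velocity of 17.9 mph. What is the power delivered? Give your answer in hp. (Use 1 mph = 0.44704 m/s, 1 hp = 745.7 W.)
Convert to SI: F = 299.0 N, v = 8.00202 m/s
P = Fv = (299.0)(8.00202) = 2392.6 W = 3.209 hp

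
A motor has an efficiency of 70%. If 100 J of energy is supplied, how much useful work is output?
W_out = η·W_in = 0.7·100 = 70.0 J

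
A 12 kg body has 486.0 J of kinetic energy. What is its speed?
v = √(2·KE/m) = √(2·486.0/12) = 9.0 m/s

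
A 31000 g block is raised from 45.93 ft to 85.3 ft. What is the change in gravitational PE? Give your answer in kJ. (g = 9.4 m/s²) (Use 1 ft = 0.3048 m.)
Convert to SI: m = 31.0 kg, Δh = 12.0 m
ΔPE = mgΔh = (31.0)(9.4)(12.0) = 3496.79 J = 3.497 kJ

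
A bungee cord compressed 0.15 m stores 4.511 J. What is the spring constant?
k = 2·PE/x² = 2·4.511/(0.15)² = 401.0 N/m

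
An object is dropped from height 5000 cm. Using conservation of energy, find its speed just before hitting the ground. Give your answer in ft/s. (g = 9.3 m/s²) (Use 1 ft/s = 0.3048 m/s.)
Convert to SI: h = 50.0 m
mgh = ½mv² ⇒ v = √(2gh) = √(2·9.3·50.0) = 30.4959 m/s = 100.1 ft/s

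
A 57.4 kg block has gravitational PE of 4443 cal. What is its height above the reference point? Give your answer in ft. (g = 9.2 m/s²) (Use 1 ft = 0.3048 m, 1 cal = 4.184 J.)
Convert to SI: m = 57.4 kg, PE = 18589.5 J
h = PE/(mg) = 18589.5/(57.4·9.2) = 35.2021 m = 115.5 ft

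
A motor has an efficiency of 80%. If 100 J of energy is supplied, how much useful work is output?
W_out = η·W_in = 0.8·100 = 80.0 J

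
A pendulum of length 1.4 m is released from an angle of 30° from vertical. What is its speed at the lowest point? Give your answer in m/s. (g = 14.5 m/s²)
h = L(1 − cosθ) = 1.4(1 − cos30°) = 0.187564 m
v = √(2gh) = √(2·14.5·0.187564) = 2.332 m/s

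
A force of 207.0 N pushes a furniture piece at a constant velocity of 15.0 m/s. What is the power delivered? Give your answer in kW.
P = Fv = (207.0)(15.0) = 3105.0 W = 3.105 kW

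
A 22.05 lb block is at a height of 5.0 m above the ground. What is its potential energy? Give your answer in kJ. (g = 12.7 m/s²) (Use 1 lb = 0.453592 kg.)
Convert to SI: m = 10.0017 kg, h = 5.0 m
PE = mgh = (10.0017)(12.7)(5.0) = 635.108 J = 0.6351 kJ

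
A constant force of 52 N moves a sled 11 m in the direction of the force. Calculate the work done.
W = F·d = (52)(11) = 572.0 J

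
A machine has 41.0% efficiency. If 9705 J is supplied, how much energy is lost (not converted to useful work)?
W_lost = W_in(1 − η) = 9705·(1 − 0.41) = 5726 J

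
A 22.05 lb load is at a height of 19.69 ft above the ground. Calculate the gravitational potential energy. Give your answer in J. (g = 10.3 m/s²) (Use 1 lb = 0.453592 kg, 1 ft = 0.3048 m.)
Convert to SI: m = 10.0017 kg, h = 6.00151 m
PE = mgh = (10.0017)(10.3)(6.00151) = 618.3 J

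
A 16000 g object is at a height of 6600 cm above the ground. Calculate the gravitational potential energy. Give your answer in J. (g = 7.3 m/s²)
Convert to SI: m = 16.0 kg, h = 66.0 m
PE = mgh = (16.0)(7.3)(66.0) = 7709 J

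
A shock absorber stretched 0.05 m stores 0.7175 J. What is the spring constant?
k = 2·PE/x² = 2·0.7175/(0.05)² = 574.0 N/m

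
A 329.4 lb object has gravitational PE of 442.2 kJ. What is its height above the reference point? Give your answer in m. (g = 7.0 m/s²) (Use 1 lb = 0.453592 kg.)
Convert to SI: m = 149.413 kg, PE = 442200 J
h = PE/(mg) = 442200/(149.413·7.0) = 422.8 m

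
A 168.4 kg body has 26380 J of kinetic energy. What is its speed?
v = √(2·KE/m) = √(2·26380/168.4) = 17.7 m/s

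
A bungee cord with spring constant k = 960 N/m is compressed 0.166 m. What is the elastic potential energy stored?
PE = ½kx² = ½(960)(0.166)² = 13.23 J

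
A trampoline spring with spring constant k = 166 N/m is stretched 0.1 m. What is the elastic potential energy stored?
PE = ½kx² = ½(166)(0.1)² = 0.83 J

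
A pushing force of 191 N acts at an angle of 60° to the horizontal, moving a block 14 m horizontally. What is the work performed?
W = F·d·cosθ = (191)(14)cos(60°) = 1337 J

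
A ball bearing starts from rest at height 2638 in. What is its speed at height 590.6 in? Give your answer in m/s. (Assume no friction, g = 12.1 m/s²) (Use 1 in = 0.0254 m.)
Convert to SI: h₁−h₂ = 52.004 m
mgh₁ = mgh₂ + ½mv² ⇒ v = √(2g(h₁−h₂)) = √(2·12.1·52.004) = 35.48 m/s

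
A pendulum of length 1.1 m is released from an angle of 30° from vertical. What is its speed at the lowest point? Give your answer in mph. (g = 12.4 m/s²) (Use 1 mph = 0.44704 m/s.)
h = L(1 − cosθ) = 1.1(1 − cos30°) = 0.147372 m
v = √(2gh) = √(2·12.4·0.147372) = 1.91176 m/s = 4.276 mph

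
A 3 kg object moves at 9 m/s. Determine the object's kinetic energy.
KE = ½mv² = ½(3)(9)² = 121.5 J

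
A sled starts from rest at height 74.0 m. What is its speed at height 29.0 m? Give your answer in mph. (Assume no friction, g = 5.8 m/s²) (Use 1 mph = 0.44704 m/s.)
mgh₁ = mgh₂ + ½mv² ⇒ v = √(2g(h₁−h₂)) = √(2·5.8·45.0) = 22.8473 m/s = 51.11 mph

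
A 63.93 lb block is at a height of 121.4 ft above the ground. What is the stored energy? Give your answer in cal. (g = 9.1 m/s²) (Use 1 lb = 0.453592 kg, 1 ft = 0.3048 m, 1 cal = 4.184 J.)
Convert to SI: m = 28.9981 kg, h = 37.0027 m
PE = mgh = (28.9981)(9.1)(37.0027) = 9764.39 J = 2334 cal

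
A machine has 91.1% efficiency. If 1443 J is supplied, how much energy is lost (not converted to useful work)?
W_lost = W_in(1 − η) = 1443·(1 − 0.911) = 128.4 J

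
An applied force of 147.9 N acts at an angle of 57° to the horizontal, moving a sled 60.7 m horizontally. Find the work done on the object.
W = F·d·cosθ = (147.9)(60.7)cos(57°) = 4890 J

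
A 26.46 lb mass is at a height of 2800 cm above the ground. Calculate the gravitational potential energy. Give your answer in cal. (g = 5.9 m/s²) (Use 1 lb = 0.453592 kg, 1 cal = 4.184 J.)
Convert to SI: m = 12.002 kg, h = 28.0 m
PE = mgh = (12.002)(5.9)(28.0) = 1982.74 J = 473.9 cal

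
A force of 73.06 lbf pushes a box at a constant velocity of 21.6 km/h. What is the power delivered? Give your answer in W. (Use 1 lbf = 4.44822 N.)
Convert to SI: F = 324.987 N, v = 6.0 m/s
P = Fv = (324.987)(6.0) = 1950 W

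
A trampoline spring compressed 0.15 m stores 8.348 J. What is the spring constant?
k = 2·PE/x² = 2·8.348/(0.15)² = 742.0 N/m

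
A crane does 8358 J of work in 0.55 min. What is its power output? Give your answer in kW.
Convert to SI: W = 8358.0 J, t = 33.0 s
P = W/t = 8358.0/33.0 = 253.273 W = 0.2533 kW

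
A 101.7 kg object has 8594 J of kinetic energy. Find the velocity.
v = √(2·KE/m) = √(2·8594/101.7) = 13.0 m/s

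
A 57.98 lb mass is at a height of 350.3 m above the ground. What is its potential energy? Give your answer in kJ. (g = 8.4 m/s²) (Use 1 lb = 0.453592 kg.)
Convert to SI: m = 26.2993 kg, h = 350.3 m
PE = mgh = (26.2993)(8.4)(350.3) = 77386.1 J = 77.39 kJ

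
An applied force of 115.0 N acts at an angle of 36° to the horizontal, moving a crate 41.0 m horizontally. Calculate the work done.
W = F·d·cosθ = (115.0)(41.0)cos(36°) = 3815 J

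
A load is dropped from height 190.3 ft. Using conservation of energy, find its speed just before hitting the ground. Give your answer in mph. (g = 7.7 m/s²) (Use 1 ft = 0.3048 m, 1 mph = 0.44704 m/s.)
Convert to SI: h = 58.0034 m
mgh = ½mv² ⇒ v = √(2gh) = √(2·7.7·58.0034) = 29.8873 m/s = 66.86 mph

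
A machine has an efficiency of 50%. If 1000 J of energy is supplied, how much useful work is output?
W_out = η·W_in = 0.5·1000 = 500.0 J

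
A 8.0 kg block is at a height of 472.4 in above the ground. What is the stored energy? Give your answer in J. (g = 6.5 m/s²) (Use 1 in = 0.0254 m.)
Convert to SI: m = 8.0 kg, h = 11.999 m
PE = mgh = (8.0)(6.5)(11.999) = 623.9 J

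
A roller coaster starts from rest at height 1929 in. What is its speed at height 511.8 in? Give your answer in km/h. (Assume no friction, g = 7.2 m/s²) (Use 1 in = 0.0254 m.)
Convert to SI: h₁−h₂ = 35.9969 m
mgh₁ = mgh₂ + ½mv² ⇒ v = √(2g(h₁−h₂)) = √(2·7.2·35.9969) = 22.7674 m/s = 81.96 km/h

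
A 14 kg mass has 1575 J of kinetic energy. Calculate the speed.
v = √(2·KE/m) = √(2·1575/14) = 15.0 m/s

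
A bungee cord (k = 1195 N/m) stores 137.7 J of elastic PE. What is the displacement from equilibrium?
x = √(2·PE/k) = √(2·137.7/1195) = 0.4801 m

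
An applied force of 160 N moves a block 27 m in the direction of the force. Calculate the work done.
W = F·d = (160)(27) = 4320 J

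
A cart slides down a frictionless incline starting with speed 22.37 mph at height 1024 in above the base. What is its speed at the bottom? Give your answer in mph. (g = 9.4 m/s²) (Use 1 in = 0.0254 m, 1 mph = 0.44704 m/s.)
Convert to SI: v₀ = 10.0003 m/s, h = 26.0096 m
½mv₀² + mgh = ½mv² ⇒ v = √(v₀² + 2gh) = √(10.0003² + 2·9.4·26.0096) = 24.269 m/s = 54.29 mph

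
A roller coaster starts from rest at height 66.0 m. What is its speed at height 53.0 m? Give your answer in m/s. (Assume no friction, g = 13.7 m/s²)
mgh₁ = mgh₂ + ½mv² ⇒ v = √(2g(h₁−h₂)) = √(2·13.7·13.0) = 18.87 m/s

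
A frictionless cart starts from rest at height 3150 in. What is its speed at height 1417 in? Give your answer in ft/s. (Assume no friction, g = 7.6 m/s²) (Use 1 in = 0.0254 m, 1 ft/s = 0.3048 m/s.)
Convert to SI: h₁−h₂ = 44.0182 m
mgh₁ = mgh₂ + ½mv² ⇒ v = √(2g(h₁−h₂)) = √(2·7.6·44.0182) = 25.8665 m/s = 84.86 ft/s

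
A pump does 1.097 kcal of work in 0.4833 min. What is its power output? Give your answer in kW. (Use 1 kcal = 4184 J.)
Convert to SI: W = 4589.85 J, t = 28.998 s
P = W/t = 4589.85/28.998 = 158.282 W = 0.1583 kW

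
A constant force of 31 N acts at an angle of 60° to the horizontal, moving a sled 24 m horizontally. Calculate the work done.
W = F·d·cosθ = (31)(24)cos(60°) = 372.0 J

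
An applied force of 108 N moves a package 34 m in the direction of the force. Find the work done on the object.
W = F·d = (108)(34) = 3672 J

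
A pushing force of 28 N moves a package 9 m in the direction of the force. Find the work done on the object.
W = F·d = (28)(9) = 252.0 J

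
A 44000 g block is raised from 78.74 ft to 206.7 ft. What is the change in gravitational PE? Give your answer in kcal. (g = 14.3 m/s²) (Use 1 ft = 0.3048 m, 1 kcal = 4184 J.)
Convert to SI: m = 44.0 kg, Δh = 39.0022 m
ΔPE = mgΔh = (44.0)(14.3)(39.0022) = 24540.2 J = 5.865 kcal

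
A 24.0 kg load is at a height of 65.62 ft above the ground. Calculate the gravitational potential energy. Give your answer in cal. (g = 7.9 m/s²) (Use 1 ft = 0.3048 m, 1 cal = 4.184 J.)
Convert to SI: m = 24.0 kg, h = 20.001 m
PE = mgh = (24.0)(7.9)(20.001) = 3792.19 J = 906.4 cal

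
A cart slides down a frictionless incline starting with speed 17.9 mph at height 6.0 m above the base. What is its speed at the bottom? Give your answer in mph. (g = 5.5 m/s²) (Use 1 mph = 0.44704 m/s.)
Convert to SI: v₀ = 8.00202 m/s, h = 6.0 m
½mv₀² + mgh = ½mv² ⇒ v = √(v₀² + 2gh) = √(8.00202² + 2·5.5·6.0) = 11.4032 m/s = 25.51 mph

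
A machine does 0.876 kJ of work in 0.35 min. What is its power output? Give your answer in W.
Convert to SI: W = 876.0 J, t = 21.0 s
P = W/t = 876.0/21.0 = 41.71 W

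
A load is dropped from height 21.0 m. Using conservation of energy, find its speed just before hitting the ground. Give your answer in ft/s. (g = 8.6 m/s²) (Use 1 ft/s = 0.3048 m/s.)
mgh = ½mv² ⇒ v = √(2gh) = √(2·8.6·21.0) = 19.0053 m/s = 62.35 ft/s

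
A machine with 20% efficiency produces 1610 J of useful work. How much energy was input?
W_in = W_out/η = 1610/0.2 = 8050 J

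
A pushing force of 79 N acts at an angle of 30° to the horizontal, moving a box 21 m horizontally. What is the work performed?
W = F·d·cosθ = (79)(21)cos(30°) = 1437 J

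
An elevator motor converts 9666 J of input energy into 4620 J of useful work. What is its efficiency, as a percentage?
η = W_out/W_in = 4620/9666 = 47.8%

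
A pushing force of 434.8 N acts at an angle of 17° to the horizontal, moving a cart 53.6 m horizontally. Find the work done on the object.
W = F·d·cosθ = (434.8)(53.6)cos(17°) = 22290 J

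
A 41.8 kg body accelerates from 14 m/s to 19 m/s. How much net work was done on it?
W = ΔKE = ½m(v₂² − v₁²) = ½(41.8)(19² − 14²) = 3448.5 J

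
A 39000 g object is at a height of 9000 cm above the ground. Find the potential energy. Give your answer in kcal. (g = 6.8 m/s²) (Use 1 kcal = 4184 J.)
Convert to SI: m = 39.0 kg, h = 90.0 m
PE = mgh = (39.0)(6.8)(90.0) = 23868.0 J = 5.705 kcal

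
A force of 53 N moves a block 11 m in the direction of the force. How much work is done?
W = F·d = (53)(11) = 583.0 J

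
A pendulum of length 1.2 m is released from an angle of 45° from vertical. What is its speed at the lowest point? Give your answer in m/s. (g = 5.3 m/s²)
h = L(1 − cosθ) = 1.2(1 − cos45°) = 0.351472 m
v = √(2gh) = √(2·5.3·0.351472) = 1.93 m/s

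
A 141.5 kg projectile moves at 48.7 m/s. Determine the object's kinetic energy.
KE = ½mv² = ½(141.5)(48.7)² = 167800 J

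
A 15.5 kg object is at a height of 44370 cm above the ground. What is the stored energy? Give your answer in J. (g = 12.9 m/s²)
Convert to SI: m = 15.5 kg, h = 443.7 m
PE = mgh = (15.5)(12.9)(443.7) = 88720 J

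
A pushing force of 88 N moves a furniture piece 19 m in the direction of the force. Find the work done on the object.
W = F·d = (88)(19) = 1672 J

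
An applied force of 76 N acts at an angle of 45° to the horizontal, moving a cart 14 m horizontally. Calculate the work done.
W = F·d·cosθ = (76)(14)cos(45°) = 752.4 J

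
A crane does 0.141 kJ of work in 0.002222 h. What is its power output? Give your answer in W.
Convert to SI: W = 141.0 J, t = 7.9992 s
P = W/t = 141.0/7.9992 = 17.63 W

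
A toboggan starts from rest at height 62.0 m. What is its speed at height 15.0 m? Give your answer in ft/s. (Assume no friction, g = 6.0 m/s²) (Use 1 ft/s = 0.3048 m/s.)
mgh₁ = mgh₂ + ½mv² ⇒ v = √(2g(h₁−h₂)) = √(2·6.0·47.0) = 23.7487 m/s = 77.92 ft/s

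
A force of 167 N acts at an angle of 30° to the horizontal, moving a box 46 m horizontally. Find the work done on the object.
W = F·d·cosθ = (167)(46)cos(30°) = 6653 J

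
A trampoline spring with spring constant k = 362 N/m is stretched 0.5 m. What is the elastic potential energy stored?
PE = ½kx² = ½(362)(0.5)² = 45.25 J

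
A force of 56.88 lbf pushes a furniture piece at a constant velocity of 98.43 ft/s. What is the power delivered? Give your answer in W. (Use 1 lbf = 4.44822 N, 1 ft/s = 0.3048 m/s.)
Convert to SI: F = 253.015 N, v = 30.0015 m/s
P = Fv = (253.015)(30.0015) = 7591 W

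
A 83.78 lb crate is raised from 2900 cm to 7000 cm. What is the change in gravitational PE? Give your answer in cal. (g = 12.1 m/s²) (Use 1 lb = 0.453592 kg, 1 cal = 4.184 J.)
Convert to SI: m = 38.0019 kg, Δh = 41.0 m
ΔPE = mgΔh = (38.0019)(12.1)(41.0) = 18852.8 J = 4506 cal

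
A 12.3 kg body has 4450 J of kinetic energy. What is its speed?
v = √(2·KE/m) = √(2·4450/12.3) = 26.9 m/s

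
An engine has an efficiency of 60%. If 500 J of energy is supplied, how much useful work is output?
W_out = η·W_in = 0.6·500 = 300.0 J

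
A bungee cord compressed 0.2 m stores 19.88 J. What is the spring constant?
k = 2·PE/x² = 2·19.88/(0.2)² = 994.0 N/m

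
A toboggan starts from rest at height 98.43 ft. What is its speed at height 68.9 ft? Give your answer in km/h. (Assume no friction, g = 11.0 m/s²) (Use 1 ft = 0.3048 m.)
Convert to SI: h₁−h₂ = 9.00074 m
mgh₁ = mgh₂ + ½mv² ⇒ v = √(2g(h₁−h₂)) = √(2·11.0·9.00074) = 14.0718 m/s = 50.66 km/h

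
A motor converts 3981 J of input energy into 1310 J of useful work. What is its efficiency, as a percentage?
η = W_out/W_in = 1310/3981 = 32.91%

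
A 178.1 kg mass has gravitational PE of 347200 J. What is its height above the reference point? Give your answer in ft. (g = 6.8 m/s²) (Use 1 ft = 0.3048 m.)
h = PE/(mg) = 347200/(178.1·6.8) = 286.686 m = 940.6 ft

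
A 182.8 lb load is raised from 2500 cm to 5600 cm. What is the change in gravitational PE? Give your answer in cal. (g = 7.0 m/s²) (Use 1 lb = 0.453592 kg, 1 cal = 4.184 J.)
Convert to SI: m = 82.9166 kg, Δh = 31.0 m
ΔPE = mgΔh = (82.9166)(7.0)(31.0) = 17992.9 J = 4300 cal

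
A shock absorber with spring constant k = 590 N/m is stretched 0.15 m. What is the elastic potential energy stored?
PE = ½kx² = ½(590)(0.15)² = 6.638 J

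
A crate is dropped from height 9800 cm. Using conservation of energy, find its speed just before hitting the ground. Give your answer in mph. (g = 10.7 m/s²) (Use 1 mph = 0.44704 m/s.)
Convert to SI: h = 98.0 m
mgh = ½mv² ⇒ v = √(2gh) = √(2·10.7·98.0) = 45.7952 m/s = 102.4 mph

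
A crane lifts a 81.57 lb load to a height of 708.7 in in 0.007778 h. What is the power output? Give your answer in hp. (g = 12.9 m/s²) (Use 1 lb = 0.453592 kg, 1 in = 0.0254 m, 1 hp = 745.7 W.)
Convert to SI: m = 36.9995 kg, h = 18.001 m, t = 28.0008 s
P = mgh/t = (36.9995)(12.9)(18.001)/28.0008 = 306.84 W = 0.4115 hp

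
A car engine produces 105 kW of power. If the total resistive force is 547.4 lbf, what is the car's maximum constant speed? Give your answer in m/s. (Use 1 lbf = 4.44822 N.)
Convert to SI: F = 2434.96 N
P = Fv ⇒ v = P/F = 105000 W/2434.96 N = 43.12 m/s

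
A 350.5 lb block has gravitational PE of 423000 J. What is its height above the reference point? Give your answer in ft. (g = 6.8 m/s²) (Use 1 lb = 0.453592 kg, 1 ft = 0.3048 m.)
Convert to SI: m = 158.984 kg, PE = 423000 J
h = PE/(mg) = 423000/(158.984·6.8) = 391.271 m = 1284 ft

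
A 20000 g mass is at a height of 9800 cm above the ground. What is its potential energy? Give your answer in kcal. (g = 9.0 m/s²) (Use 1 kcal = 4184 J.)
Convert to SI: m = 20.0 kg, h = 98.0 m
PE = mgh = (20.0)(9.0)(98.0) = 17640.0 J = 4.216 kcal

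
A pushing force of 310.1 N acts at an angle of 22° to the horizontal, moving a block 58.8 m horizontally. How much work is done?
W = F·d·cosθ = (310.1)(58.8)cos(22°) = 16910 J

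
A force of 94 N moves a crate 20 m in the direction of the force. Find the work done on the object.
W = F·d = (94)(20) = 1880 J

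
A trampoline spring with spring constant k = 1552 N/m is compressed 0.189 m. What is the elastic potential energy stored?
PE = ½kx² = ½(1552)(0.189)² = 27.72 J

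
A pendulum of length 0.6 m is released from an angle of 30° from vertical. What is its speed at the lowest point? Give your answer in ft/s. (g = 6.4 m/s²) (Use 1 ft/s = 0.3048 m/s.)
h = L(1 − cosθ) = 0.6(1 − cos30°) = 0.0803848 m
v = √(2gh) = √(2·6.4·0.0803848) = 1.01436 m/s = 3.328 ft/s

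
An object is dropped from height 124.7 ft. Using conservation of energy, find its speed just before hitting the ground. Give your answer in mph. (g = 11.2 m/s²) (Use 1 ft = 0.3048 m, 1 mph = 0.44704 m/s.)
Convert to SI: h = 38.0086 m
mgh = ½mv² ⇒ v = √(2gh) = √(2·11.2·38.0086) = 29.1786 m/s = 65.27 mph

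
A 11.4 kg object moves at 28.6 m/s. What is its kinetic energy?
KE = ½mv² = ½(11.4)(28.6)² = 4662 J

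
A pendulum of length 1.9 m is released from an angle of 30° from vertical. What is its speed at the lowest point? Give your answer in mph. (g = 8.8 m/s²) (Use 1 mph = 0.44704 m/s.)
h = L(1 − cosθ) = 1.9(1 − cos30°) = 0.254552 m
v = √(2gh) = √(2·8.8·0.254552) = 2.11663 m/s = 4.735 mph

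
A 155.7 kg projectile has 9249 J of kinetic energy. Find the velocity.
v = √(2·KE/m) = √(2·9249/155.7) = 10.9 m/s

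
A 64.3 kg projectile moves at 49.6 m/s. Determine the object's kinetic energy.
KE = ½mv² = ½(64.3)(49.6)² = 79090 J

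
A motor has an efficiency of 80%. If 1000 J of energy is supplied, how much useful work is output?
W_out = η·W_in = 0.8·1000 = 800.0 J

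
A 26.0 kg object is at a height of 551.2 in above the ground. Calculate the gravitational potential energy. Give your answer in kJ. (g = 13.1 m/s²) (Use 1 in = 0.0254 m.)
Convert to SI: m = 26.0 kg, h = 14.0005 m
PE = mgh = (26.0)(13.1)(14.0005) = 4768.56 J = 4.769 kJ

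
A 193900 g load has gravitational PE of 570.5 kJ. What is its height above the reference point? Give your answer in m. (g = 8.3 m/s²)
Convert to SI: m = 193.9 kg, PE = 570500 J
h = PE/(mg) = 570500/(193.9·8.3) = 354.5 m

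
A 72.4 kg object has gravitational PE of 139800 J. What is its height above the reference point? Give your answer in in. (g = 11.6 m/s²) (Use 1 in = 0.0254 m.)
h = PE/(mg) = 139800/(72.4·11.6) = 166.46 m = 6554 in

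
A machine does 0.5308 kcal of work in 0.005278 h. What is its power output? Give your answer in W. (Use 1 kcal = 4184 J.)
Convert to SI: W = 2220.87 J, t = 19.0008 s
P = W/t = 2220.87/19.0008 = 116.9 W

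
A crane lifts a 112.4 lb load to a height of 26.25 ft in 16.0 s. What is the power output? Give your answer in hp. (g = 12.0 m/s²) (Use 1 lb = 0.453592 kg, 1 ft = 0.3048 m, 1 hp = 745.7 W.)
Convert to SI: m = 50.9837 kg, h = 8.001 m, t = 16.0 s
P = mgh/t = (50.9837)(12.0)(8.001)/16.0 = 305.941 W = 0.4103 hp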